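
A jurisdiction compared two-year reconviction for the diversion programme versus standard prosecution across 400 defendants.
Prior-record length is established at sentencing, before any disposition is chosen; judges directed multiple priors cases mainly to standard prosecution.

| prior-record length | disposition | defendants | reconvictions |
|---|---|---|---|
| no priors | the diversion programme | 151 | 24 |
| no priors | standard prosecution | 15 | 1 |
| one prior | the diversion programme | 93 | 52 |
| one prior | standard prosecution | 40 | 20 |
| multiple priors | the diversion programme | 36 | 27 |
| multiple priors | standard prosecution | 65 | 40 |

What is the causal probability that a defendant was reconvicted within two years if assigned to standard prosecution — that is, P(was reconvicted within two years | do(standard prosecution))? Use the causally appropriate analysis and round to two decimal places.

The stratified and pooled comparisons disagree (standard prosecution wins within each prior-record length; the diversion programme wins overall), so the answer turns on the causal role of prior-record length.
Nothing the disposition does changes prior-record length; the imbalance is an allocation artefact. With prior-record length also predicting the outcome, the pooled figure is confounded, and the within-stratum comparison is the causal one.
Standardising standard prosecution to the population prior-record length mix: 0.415·1/15 + 0.333·20/40 + 0.253·40/65 = 0.349.

0.35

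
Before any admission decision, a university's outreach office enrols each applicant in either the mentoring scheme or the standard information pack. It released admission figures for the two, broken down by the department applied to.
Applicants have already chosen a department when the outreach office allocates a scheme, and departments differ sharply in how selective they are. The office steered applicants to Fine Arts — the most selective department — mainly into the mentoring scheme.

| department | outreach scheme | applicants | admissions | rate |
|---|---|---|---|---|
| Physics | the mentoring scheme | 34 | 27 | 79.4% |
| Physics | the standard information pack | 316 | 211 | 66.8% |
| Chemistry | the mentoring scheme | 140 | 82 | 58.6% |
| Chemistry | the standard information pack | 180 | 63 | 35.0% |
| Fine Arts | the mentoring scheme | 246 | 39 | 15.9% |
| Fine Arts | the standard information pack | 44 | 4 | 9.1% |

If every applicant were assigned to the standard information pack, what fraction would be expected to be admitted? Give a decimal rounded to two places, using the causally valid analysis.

Department satisfies the back-door criterion: it is not a descendant of the outreach scheme, and it blocks the spurious path from outreach scheme to outcome. Adjusting for it (i.e., using the within-department rates) gives the causal effect.
Standardising the standard information pack to the population department mix: 0.365·211/316 + 0.333·63/180 + 0.302·4/44 = 0.388.

0.39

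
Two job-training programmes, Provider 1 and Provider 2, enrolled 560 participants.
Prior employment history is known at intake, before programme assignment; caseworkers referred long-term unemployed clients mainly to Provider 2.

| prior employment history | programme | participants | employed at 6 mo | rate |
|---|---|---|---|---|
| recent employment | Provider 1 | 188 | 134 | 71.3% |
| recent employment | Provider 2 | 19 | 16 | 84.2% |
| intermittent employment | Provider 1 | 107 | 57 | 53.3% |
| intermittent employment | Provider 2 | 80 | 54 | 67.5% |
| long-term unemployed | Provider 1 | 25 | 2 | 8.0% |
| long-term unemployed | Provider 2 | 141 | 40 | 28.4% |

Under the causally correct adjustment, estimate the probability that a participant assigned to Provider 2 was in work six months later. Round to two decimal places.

0.62

Prior employment history satisfies the back-door criterion: it is not a descendant of the programme, and it blocks the spurious path from programme to outcome. Adjusting for it (i.e., using the within-prior employment history rates) gives the causal effect.
Standardising Provider 2 to the population prior employment history mix: 0.370·16/19 + 0.334·54/80 + 0.296·40/141 = 0.621.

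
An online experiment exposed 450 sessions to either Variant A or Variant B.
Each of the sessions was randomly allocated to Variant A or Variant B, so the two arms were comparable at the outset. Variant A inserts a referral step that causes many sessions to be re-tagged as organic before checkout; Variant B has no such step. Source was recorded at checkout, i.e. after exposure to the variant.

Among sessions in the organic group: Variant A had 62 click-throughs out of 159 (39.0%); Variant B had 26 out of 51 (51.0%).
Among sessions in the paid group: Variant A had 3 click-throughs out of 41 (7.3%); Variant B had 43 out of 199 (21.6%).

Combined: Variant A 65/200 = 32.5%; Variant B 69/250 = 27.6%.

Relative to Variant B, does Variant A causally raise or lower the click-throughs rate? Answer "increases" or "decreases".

increases

The stratified and pooled comparisons disagree (Variant B wins within each traffic source; Variant A wins overall), so the answer turns on the causal role of traffic source.
Traffic source is downstream of the variant. One should not condition on a consequence of treatment, so the overall rates are the right comparison.
Pooled: Variant A 32.5% vs Variant B 27.6%; Variant A is higher overall.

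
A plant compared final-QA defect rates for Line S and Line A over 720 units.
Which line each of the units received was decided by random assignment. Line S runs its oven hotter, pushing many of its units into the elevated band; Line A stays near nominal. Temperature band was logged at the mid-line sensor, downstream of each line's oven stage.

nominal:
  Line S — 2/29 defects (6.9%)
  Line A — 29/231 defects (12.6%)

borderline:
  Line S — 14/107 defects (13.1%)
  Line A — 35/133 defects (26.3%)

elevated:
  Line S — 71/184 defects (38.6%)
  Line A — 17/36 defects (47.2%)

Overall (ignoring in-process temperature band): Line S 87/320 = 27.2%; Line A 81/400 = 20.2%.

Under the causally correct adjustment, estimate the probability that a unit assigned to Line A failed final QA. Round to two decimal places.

0.20

The in-process temperature band-specific comparison favours Line S throughout, but the pooled figures favour Line A. The question is whether to condition on in-process temperature band.
In-process temperature band is recorded after the line and is itself shifted by it — it sits on the causal path from line to outcome. Conditioning on a mediator would strip out part of the effect we want; the pooled comparison gives the total causal effect.
So P(outcome | do(Line A)) is just the pooled rate for Line A: 81/400 = 0.203.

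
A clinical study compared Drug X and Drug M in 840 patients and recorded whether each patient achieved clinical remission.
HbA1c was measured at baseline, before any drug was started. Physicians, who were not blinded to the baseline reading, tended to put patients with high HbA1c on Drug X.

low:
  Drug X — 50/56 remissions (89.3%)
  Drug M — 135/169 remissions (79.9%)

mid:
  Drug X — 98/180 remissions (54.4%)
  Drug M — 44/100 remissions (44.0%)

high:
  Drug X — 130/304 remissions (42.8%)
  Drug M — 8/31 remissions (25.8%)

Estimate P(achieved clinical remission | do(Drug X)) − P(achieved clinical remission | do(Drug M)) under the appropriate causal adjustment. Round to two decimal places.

HbA1c satisfies the back-door criterion: it is not a descendant of the drug, and it blocks the spurious path from drug to outcome. Adjusting for it (i.e., using the within-HbA1c rates) gives the causal effect.
Adjusting over the population distribution of HbA1c: 0.268·(0.893−0.799) + 0.333·(0.544−0.440) + 0.399·(0.428−0.258) = +0.128.

+0.13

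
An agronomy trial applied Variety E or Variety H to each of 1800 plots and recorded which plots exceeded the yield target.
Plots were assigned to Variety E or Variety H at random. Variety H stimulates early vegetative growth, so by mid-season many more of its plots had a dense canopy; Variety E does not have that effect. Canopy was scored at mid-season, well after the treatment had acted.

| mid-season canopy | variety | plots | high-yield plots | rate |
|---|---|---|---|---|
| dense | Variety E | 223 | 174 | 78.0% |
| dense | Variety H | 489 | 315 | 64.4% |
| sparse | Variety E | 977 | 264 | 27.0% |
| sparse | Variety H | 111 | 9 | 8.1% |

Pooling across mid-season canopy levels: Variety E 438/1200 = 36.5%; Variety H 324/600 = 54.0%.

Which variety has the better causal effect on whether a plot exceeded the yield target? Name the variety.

The stratified and pooled comparisons disagree (Variety E wins within each mid-season canopy; Variety H wins overall), so the answer turns on the causal role of mid-season canopy.
Mid-season canopy lies on the pathway variety → mid-season canopy → outcome, so adjusting for it blocks the indirect effect. For the total causal effect of variety, use the unadjusted pooled rates.
Pooled: Variety E 36.5% vs Variety H 54.0%; Variety H is higher overall.

Variety H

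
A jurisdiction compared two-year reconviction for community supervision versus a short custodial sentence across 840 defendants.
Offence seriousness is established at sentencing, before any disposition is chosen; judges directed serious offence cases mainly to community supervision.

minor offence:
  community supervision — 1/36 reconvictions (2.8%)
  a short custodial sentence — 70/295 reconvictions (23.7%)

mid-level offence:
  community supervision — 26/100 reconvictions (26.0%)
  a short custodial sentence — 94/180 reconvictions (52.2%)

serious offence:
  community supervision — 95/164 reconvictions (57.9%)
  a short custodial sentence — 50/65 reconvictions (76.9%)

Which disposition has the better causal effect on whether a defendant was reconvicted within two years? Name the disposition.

community supervision

Offence seriousness satisfies the back-door criterion: it is not a descendant of the disposition, and it blocks the spurious path from disposition to outcome. Adjusting for it (i.e., using the within-offence seriousness rates) gives the causal effect.
Within each level — minor offence: 2.8% vs 23.7%; mid-level offence: 26.0% vs 52.2%; serious offence: 57.9% vs 76.9% — community supervision is lower every time.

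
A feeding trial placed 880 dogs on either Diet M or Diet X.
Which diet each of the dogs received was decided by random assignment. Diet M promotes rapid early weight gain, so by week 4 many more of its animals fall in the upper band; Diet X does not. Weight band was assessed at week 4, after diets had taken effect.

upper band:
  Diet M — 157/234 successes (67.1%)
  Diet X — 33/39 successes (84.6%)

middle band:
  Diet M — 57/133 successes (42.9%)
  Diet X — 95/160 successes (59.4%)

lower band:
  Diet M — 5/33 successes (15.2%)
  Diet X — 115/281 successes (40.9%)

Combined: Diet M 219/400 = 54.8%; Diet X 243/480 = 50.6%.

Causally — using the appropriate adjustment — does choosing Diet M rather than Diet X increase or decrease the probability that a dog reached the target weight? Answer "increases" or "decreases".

increases

Diet X is higher inside every week-4 weight band stratum but Diet M is higher in aggregate. Whether to stratify depends on how week-4 weight band relates to the diet.
Week-4 weight band is recorded after the diet and is itself shifted by it — it sits on the causal path from diet to outcome. Conditioning on a mediator would strip out part of the effect we want; the pooled comparison gives the total causal effect.
Pooled: Diet M 54.8% vs Diet X 50.6%; Diet M is higher overall.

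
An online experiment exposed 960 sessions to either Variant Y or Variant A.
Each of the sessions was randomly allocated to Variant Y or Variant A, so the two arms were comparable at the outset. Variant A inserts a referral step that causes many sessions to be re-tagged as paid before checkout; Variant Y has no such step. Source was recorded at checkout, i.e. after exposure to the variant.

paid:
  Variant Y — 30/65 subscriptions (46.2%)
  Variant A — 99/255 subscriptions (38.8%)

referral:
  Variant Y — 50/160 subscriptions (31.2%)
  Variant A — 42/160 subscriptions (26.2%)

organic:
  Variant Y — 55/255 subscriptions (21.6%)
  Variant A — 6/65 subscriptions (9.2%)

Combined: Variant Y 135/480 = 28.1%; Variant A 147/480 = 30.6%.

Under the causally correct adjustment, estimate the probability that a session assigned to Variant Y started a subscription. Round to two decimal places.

0.28

Because the variant influences traffic source, traffic source is a post-treatment mediator, not a confounder. Stratifying on it would bias the estimate; the causal effect is the crude pooled difference.
So P(outcome | do(Variant Y)) is just the pooled rate for Variant Y: 135/480 = 0.281.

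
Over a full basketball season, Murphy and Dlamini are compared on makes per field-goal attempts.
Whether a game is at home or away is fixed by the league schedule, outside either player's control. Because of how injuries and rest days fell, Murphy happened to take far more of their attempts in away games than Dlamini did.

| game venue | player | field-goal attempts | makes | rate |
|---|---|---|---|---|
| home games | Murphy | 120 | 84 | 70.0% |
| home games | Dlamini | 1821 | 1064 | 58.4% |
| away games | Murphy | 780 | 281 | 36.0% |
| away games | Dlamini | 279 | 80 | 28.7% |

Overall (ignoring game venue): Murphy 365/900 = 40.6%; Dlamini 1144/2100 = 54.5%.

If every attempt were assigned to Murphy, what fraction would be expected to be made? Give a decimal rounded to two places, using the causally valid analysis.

0.58

The game venue-specific comparison favours Murphy throughout, but the pooled figures favour Dlamini. The question is whether to condition on game venue.
Since game venue is a pre-existing factor (not a product of the player) and it affects the outcome on its own, it is a confounder. The stratified rates, not the pooled rate, identify the causal effect.
Standardising Murphy to the population game venue mix: 0.647·84/120 + 0.353·281/780 = 0.580.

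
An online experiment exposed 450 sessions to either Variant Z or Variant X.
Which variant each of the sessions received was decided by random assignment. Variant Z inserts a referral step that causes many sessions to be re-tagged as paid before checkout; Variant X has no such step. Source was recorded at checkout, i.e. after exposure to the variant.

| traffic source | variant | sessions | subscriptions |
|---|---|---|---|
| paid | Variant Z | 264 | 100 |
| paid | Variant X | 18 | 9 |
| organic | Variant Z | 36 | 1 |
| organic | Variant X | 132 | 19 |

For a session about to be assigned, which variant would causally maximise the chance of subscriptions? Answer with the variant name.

The traffic source-specific comparison favours Variant X throughout, but the pooled figures favour Variant Z. The question is whether to condition on traffic source.
Traffic source is downstream of the variant. One should not condition on a consequence of treatment, so the overall rates are the right comparison.
Pooled: Variant Z 33.7% vs Variant X 18.7%; Variant Z is higher overall.

Variant Z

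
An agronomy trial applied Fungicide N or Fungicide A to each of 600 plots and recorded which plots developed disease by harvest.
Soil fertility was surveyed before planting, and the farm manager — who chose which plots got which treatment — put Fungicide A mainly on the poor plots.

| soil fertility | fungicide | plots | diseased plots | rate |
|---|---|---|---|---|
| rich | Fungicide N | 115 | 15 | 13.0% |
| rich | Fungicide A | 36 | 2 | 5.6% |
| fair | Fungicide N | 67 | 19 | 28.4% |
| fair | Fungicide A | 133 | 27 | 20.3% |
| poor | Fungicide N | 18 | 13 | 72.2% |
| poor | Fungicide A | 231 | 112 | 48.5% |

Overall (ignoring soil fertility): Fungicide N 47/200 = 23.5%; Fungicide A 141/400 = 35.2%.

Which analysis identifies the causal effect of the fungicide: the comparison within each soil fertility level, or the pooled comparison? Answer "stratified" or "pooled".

Here soil fertility is a common cause — it drives both which fungicide a case falls under and the outcome. The crude comparison mixes populations; the stratum-specific rates are the causally relevant ones.
Within each level — rich: 13.0% vs 5.6%; fair: 28.4% vs 20.3%; poor: 72.2% vs 48.5% — Fungicide A is lower every time.

stratified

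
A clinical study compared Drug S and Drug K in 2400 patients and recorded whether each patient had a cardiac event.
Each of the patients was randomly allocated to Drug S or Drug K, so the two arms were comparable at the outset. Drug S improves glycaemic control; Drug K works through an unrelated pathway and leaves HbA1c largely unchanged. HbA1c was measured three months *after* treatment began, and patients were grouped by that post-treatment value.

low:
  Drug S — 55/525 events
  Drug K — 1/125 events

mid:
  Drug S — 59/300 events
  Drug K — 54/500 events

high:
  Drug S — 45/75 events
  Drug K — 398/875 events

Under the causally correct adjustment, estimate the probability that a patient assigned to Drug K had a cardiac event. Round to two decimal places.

0.30

The stratified and pooled comparisons disagree (Drug K wins within each HbA1c; Drug S wins overall), so the answer turns on the causal role of HbA1c.
Stratifying would compare drugs among patients the drugs themselves sorted into HbA1c groups — a form of selection on an intermediate. The unconditioned pooled rates give the total causal effect.
So P(outcome | do(Drug K)) is just the pooled rate for Drug K: 453/1500 = 0.302.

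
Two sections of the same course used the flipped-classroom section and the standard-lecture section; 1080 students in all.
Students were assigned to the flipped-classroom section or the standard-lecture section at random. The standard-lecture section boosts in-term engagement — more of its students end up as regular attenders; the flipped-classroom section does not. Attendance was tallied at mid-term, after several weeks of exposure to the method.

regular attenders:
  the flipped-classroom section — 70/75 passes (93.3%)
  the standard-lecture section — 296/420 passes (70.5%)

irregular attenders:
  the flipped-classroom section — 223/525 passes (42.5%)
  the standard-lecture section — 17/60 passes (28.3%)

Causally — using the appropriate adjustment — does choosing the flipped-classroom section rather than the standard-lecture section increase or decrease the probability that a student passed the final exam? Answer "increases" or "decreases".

Mid-term attendance lies on the pathway teaching method → mid-term attendance → outcome, so adjusting for it blocks the indirect effect. For the total causal effect of teaching method, use the unadjusted pooled rates.
Pooled: the flipped-classroom section 48.8% vs the standard-lecture section 65.2%; the standard-lecture section is higher overall.

decreases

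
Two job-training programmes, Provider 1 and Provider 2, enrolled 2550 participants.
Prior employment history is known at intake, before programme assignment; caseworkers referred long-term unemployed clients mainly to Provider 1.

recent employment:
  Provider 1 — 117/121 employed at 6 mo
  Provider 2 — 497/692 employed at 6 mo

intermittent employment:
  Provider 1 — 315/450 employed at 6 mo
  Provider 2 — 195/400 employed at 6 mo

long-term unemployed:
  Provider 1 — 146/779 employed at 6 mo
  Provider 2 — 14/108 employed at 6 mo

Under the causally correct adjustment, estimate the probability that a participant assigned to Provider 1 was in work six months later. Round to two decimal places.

Within every prior employment history level Provider 1 has the higher rate, yet pooled Provider 2 does — Simpson's reversal.
The imbalance in prior employment history arose from how participants were allocated, not from anything the programme did; and prior employment history independently affects the outcome. The pooled gap is confounded — condition on prior employment history.
Standardising Provider 1 to the population prior employment history mix: 0.319·117/121 + 0.333·315/450 + 0.348·146/779 = 0.607.

0.61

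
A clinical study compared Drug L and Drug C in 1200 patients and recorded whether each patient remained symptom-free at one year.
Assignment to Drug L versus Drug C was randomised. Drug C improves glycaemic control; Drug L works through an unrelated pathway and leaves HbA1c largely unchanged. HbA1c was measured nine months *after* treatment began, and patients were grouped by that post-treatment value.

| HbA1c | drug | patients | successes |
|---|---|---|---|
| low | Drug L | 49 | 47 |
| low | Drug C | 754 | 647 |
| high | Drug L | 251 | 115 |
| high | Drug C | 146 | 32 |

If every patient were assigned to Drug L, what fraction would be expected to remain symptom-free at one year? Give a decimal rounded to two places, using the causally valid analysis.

0.54

Within every HbA1c level Drug L has the higher rate, yet pooled Drug C does — Simpson's reversal.
HbA1c is downstream of the drug. One should not condition on a consequence of treatment, so the overall rates are the right comparison.
So P(outcome | do(Drug L)) is just the pooled rate for Drug L: 162/300 = 0.540.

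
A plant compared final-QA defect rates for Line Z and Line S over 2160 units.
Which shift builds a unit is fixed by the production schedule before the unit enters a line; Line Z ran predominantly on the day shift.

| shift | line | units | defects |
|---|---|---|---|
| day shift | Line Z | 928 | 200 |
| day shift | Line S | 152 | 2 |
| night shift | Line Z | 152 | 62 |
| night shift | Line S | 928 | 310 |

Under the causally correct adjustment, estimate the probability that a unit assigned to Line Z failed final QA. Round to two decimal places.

0.31

Nothing the line does changes shift; the imbalance is an allocation artefact. With shift also predicting the outcome, the pooled figure is confounded, and the within-stratum comparison is the causal one.
Standardising Line Z to the population shift mix: 0.500·200/928 + 0.500·62/152 = 0.312.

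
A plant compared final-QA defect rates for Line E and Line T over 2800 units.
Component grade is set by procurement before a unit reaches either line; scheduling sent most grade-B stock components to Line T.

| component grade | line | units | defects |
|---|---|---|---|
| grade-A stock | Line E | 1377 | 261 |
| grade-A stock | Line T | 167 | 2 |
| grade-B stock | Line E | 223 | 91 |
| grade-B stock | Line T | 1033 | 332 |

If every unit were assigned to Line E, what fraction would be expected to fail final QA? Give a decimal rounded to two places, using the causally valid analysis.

Line T is lower inside every component grade stratum but Line E is lower in aggregate. Whether to stratify depends on how component grade relates to the line.
Since component grade is a pre-existing factor (not a product of the line) and it affects the outcome on its own, it is a confounder. The stratified rates, not the pooled rate, identify the causal effect.
Standardising Line E to the population component grade mix: 0.551·261/1377 + 0.449·91/223 = 0.288.

0.29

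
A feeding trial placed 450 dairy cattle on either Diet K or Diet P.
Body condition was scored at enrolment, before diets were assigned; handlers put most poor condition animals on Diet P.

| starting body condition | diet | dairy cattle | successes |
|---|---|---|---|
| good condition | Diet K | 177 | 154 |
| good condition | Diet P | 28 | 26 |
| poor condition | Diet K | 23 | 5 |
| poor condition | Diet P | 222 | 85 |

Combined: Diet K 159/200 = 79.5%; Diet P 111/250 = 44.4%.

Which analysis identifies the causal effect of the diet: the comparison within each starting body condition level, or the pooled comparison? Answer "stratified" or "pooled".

Within every starting body condition level Diet P has the higher rate, yet pooled Diet K does — Simpson's reversal.
Nothing the diet does changes starting body condition; the imbalance is an allocation artefact. With starting body condition also predicting the outcome, the pooled figure is confounded, and the within-stratum comparison is the causal one.
Within each level — good condition: 87.0% vs 92.9%; poor condition: 21.7% vs 38.3% — Diet P is higher every time.

stratified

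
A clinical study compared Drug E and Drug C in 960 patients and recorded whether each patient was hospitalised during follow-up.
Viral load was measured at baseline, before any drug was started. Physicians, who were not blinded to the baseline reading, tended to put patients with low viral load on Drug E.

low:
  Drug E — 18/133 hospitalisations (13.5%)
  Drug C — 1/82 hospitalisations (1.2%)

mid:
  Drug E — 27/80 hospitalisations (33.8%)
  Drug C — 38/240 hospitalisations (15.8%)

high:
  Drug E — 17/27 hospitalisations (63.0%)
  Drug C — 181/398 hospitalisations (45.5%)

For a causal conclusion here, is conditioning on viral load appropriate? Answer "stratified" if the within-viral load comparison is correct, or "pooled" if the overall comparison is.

stratified

The imbalance in viral load arose from how patients were allocated, not from anything the drug did; and viral load independently affects the outcome. The pooled gap is confounded — condition on viral load.
Within each level — low: 13.5% vs 1.2%; mid: 33.8% vs 15.8%; high: 63.0% vs 45.5% — Drug C is lower every time.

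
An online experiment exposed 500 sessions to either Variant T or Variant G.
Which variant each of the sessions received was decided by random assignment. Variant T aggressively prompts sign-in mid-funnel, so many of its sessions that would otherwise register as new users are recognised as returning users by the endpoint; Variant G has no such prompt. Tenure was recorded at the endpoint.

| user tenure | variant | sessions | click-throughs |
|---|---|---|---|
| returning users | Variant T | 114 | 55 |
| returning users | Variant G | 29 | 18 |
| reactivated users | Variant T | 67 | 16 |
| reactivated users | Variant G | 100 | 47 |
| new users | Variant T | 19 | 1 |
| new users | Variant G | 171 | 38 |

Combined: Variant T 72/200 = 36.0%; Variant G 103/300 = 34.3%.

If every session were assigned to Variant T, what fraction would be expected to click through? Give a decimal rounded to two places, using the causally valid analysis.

0.36

Because the variant influences user tenure, user tenure is a post-treatment mediator, not a confounder. Stratifying on it would bias the estimate; the causal effect is the crude pooled difference.
So P(outcome | do(Variant T)) is just the pooled rate for Variant T: 72/200 = 0.360.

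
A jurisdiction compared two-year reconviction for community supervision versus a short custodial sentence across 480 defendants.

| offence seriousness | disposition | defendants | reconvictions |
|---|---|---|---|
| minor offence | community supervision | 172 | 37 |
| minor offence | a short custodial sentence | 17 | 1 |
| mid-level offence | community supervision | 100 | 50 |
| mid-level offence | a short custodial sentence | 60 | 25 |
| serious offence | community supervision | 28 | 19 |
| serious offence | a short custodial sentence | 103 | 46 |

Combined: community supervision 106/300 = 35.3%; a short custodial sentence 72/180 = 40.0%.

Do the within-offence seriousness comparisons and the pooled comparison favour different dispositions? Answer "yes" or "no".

yes

Within each offence seriousness level (minor offence 21.5% vs 5.9%; mid-level offence 50.0% vs 41.7%; serious offence 67.9% vs 44.7%), a short custodial sentence has the lower rate every time. Pooled: 35.3% vs 40.0% — community supervision has the lower rate overall. The two comparisons disagree.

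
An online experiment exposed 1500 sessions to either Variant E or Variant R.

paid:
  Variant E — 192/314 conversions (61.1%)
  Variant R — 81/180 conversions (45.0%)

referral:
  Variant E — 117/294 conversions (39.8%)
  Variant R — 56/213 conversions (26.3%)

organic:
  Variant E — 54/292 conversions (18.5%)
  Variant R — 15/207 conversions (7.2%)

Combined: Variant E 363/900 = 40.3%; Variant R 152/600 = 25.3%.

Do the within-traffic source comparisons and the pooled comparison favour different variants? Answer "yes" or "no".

no

Within each traffic source level (paid 61.1% vs 45.0%; referral 39.8% vs 26.3%; organic 18.5% vs 7.2%), Variant E has the higher rate every time. Pooled: 40.3% vs 25.3% — Variant E has the higher rate overall. They agree.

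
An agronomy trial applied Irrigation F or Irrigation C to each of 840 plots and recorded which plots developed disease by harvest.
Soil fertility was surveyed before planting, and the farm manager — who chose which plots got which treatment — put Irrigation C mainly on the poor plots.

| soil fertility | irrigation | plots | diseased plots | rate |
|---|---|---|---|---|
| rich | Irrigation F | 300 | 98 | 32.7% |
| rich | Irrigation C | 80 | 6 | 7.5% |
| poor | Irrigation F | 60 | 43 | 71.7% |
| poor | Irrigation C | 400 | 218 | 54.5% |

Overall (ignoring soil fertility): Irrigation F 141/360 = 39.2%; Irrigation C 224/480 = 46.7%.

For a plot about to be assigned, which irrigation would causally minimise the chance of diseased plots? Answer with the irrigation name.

The stratified and pooled comparisons disagree (Irrigation C wins within each soil fertility; Irrigation F wins overall), so the answer turns on the causal role of soil fertility.
Soil fertility differs across irrigations for reasons unrelated to any effect of the irrigation itself, and it separately predicts the outcome — a classic confounder. We must compare within soil fertility levels.
Within each level — rich: 32.7% vs 7.5%; poor: 71.7% vs 54.5% — Irrigation C is lower every time.

Irrigation C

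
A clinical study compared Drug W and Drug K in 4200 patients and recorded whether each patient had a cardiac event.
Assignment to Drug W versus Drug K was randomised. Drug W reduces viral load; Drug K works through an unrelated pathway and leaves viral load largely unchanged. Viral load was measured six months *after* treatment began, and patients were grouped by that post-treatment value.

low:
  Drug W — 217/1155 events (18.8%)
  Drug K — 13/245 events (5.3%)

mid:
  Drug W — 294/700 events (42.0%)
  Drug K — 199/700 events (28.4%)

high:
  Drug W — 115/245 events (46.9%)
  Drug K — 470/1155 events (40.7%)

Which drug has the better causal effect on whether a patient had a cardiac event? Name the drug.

Stratifying would compare drugs among patients the drugs themselves sorted into viral load groups — a form of selection on an intermediate. The unconditioned pooled rates give the total causal effect.
Pooled: Drug W 29.8% vs Drug K 32.5%; Drug W is lower overall.

Drug W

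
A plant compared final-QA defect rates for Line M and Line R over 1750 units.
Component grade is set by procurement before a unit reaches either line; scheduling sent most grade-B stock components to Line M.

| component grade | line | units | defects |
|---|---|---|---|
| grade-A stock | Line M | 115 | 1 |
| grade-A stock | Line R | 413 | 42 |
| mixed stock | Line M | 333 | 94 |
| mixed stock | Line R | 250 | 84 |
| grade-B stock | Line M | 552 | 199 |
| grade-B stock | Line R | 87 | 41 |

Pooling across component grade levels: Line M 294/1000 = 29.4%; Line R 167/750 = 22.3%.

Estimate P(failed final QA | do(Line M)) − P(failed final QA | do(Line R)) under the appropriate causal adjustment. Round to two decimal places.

Line M is lower inside every component grade stratum but Line R is lower in aggregate. Whether to stratify depends on how component grade relates to the line.
Here component grade is a common cause — it drives both which line a case falls under and the outcome. The crude comparison mixes populations; the stratum-specific rates are the causally relevant ones.
Adjusting over the population distribution of component grade: 0.302·(0.009−0.102) + 0.333·(0.282−0.336) + 0.365·(0.361−0.471) = -0.086.

-0.09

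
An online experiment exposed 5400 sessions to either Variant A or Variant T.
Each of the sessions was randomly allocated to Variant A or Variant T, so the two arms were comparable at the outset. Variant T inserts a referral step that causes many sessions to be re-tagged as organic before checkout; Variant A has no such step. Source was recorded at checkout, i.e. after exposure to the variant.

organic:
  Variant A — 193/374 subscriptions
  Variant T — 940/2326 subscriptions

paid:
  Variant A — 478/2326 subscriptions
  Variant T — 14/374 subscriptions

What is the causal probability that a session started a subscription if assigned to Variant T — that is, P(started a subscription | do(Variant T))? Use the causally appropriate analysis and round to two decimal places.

Because the variant influences traffic source, traffic source is a post-treatment mediator, not a confounder. Stratifying on it would bias the estimate; the causal effect is the crude pooled difference.
So P(outcome | do(Variant T)) is just the pooled rate for Variant T: 954/2700 = 0.353.

0.35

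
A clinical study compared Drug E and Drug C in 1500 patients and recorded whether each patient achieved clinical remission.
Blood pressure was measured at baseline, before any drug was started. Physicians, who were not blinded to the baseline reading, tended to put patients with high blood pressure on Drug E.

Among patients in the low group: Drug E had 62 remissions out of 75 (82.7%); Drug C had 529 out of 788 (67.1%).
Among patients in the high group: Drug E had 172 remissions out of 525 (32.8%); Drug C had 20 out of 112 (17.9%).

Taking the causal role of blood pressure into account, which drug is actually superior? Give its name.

Blood pressure satisfies the back-door criterion: it is not a descendant of the drug, and it blocks the spurious path from drug to outcome. Adjusting for it (i.e., using the within-blood pressure rates) gives the causal effect.
Within each level — low: 82.7% vs 67.1%; high: 32.8% vs 17.9% — Drug E is higher every time.

Drug E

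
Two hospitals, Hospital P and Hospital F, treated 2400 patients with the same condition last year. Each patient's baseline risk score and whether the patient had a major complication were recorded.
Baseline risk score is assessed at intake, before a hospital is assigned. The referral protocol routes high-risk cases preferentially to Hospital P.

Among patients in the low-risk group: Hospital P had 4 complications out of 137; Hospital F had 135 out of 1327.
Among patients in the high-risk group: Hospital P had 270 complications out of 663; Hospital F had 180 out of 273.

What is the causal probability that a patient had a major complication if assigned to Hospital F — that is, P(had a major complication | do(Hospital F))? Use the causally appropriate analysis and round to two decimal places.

0.32

Within every baseline risk score level Hospital P has the lower rate, yet pooled Hospital F does — Simpson's reversal.
Since baseline risk score is a pre-existing factor (not a product of the hospital) and it affects the outcome on its own, it is a confounder. The stratified rates, not the pooled rate, identify the causal effect.
Standardising Hospital F to the population baseline risk score mix: 0.610·135/1327 + 0.390·180/273 = 0.319.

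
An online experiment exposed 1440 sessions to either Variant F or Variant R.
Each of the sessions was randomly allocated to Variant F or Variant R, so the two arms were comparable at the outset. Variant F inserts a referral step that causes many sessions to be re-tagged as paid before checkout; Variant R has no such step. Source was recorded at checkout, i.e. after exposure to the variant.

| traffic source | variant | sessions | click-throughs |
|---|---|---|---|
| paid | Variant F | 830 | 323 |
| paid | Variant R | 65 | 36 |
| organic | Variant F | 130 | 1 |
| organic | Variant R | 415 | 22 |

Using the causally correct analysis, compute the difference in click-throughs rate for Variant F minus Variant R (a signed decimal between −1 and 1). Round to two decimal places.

Because the variant influences traffic source, traffic source is a post-treatment mediator, not a confounder. Stratifying on it would bias the estimate; the causal effect is the crude pooled difference.
The causal difference is the pooled difference: 0.338 − 0.121 = +0.217.

+0.22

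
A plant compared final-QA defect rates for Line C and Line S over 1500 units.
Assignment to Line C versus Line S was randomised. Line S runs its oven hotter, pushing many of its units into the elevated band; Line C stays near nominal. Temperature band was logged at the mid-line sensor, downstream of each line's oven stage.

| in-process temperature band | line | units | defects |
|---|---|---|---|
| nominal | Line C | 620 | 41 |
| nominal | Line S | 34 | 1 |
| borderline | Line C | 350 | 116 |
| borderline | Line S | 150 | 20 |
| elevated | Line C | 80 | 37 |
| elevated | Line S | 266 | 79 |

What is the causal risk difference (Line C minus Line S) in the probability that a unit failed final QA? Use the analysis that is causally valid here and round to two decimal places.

The in-process temperature band-specific comparison favours Line S throughout, but the pooled figures favour Line C. The question is whether to condition on in-process temperature band.
In-process temperature band is recorded after the line and is itself shifted by it — it sits on the causal path from line to outcome. Conditioning on a mediator would strip out part of the effect we want; the pooled comparison gives the total causal effect.
The causal difference is the pooled difference: 0.185 − 0.222 = -0.037.

-0.04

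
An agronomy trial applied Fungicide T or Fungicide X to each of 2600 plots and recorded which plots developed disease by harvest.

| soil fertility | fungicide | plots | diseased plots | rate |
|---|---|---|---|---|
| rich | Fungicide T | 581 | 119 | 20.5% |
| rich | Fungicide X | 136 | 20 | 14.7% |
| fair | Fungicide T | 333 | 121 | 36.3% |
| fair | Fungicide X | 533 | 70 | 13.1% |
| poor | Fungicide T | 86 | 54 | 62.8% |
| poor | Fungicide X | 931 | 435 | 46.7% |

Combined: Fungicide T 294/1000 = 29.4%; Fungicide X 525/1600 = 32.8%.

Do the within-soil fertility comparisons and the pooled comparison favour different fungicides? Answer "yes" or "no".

yes

Within each soil fertility level (rich 20.5% vs 14.7%; fair 36.3% vs 13.1%; poor 62.8% vs 46.7%), Fungicide X has the lower rate every time. Pooled: 29.4% vs 32.8% — Fungicide T has the lower rate overall. The two comparisons disagree.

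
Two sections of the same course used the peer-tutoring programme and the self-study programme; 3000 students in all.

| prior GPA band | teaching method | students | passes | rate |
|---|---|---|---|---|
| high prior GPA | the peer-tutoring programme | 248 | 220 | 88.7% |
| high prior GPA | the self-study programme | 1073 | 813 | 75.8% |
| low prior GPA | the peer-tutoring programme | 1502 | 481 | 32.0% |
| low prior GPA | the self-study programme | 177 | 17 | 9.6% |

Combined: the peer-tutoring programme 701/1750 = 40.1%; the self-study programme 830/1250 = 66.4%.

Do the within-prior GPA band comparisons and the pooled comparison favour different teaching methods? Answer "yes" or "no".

yes

Within each prior GPA band level (high prior GPA 88.7% vs 75.8%; low prior GPA 32.0% vs 9.6%), the peer-tutoring programme has the higher rate every time. Pooled: 40.1% vs 66.4% — the self-study programme has the higher rate overall. The two comparisons disagree.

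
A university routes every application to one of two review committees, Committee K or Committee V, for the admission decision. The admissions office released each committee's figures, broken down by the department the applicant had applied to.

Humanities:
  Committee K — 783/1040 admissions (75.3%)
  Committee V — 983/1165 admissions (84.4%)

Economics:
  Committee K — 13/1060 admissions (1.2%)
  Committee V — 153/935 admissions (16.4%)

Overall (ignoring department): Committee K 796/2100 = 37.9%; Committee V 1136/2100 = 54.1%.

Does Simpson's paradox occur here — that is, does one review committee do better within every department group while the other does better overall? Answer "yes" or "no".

no

Within each department level (Humanities 75.3% vs 84.4%; Economics 1.2% vs 16.4%), Committee V has the higher rate every time. Pooled: 37.9% vs 54.1% — Committee V has the higher rate overall. They agree.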